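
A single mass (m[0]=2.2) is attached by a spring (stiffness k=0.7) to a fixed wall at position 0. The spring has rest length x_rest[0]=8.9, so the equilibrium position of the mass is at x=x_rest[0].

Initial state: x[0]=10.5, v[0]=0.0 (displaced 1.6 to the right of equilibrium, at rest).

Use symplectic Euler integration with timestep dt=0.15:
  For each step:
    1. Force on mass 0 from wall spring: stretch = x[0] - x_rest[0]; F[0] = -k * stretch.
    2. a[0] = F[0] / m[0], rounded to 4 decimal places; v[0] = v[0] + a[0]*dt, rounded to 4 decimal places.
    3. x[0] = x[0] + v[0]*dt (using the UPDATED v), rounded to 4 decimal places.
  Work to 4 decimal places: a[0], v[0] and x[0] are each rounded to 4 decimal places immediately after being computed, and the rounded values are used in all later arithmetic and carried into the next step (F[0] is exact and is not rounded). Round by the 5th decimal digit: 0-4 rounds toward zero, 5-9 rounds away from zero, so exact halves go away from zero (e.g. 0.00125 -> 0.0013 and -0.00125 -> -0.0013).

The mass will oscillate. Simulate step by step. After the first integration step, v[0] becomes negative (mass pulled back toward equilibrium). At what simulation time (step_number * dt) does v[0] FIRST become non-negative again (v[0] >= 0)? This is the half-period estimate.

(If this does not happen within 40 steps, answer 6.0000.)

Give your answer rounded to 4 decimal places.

Step 0: x=[10.5000] v=[0.0000]
Step 1: x=[10.4885] v=[-0.0764]
Step 2: x=[10.4657] v=[-0.1522]
Step 3: x=[10.4317] v=[-0.2269]
Step 4: x=[10.3867] v=[-0.3000]
Step 5: x=[10.3311] v=[-0.3710]
Step 6: x=[10.2652] v=[-0.4393]
Step 7: x=[10.1895] v=[-0.5045]
Step 8: x=[10.1046] v=[-0.5660]
Step 9: x=[10.0111] v=[-0.6235]
Step 10: x=[9.9096] v=[-0.6765]
Step 11: x=[9.8009] v=[-0.7247]
Step 12: x=[9.6857] v=[-0.7677]
Step 13: x=[9.5649] v=[-0.8052]
Step 14: x=[9.4394] v=[-0.8369]
Step 15: x=[9.3100] v=[-0.8626]
Step 16: x=[9.1777] v=[-0.8822]
Step 17: x=[9.0434] v=[-0.8955]
Step 18: x=[8.9081] v=[-0.9023]
Step 19: x=[8.7727] v=[-0.9027]
Step 20: x=[8.6382] v=[-0.8966]
Step 21: x=[8.5056] v=[-0.8841]
Step 22: x=[8.3758] v=[-0.8653]
Step 23: x=[8.2498] v=[-0.8403]
Step 24: x=[8.1284] v=[-0.8093]
Step 25: x=[8.0125] v=[-0.7725]
Step 26: x=[7.9030] v=[-0.7301]
Step 27: x=[7.8006] v=[-0.6825]
Step 28: x=[7.7061] v=[-0.6300]
Step 29: x=[7.6202] v=[-0.5730]
Step 30: x=[7.5434] v=[-0.5119]
Step 31: x=[7.4763] v=[-0.4472]
Step 32: x=[7.4194] v=[-0.3793]
Step 33: x=[7.3731] v=[-0.3086]
Step 34: x=[7.3377] v=[-0.2357]
Step 35: x=[7.3135] v=[-0.1611]
Step 36: x=[7.3007] v=[-0.0854]
Step 37: x=[7.2993] v=[-0.0091]
Step 38: x=[7.3094] v=[0.0673]
First v>=0 after going negative at step 38, time=5.7000

Answer: 5.7000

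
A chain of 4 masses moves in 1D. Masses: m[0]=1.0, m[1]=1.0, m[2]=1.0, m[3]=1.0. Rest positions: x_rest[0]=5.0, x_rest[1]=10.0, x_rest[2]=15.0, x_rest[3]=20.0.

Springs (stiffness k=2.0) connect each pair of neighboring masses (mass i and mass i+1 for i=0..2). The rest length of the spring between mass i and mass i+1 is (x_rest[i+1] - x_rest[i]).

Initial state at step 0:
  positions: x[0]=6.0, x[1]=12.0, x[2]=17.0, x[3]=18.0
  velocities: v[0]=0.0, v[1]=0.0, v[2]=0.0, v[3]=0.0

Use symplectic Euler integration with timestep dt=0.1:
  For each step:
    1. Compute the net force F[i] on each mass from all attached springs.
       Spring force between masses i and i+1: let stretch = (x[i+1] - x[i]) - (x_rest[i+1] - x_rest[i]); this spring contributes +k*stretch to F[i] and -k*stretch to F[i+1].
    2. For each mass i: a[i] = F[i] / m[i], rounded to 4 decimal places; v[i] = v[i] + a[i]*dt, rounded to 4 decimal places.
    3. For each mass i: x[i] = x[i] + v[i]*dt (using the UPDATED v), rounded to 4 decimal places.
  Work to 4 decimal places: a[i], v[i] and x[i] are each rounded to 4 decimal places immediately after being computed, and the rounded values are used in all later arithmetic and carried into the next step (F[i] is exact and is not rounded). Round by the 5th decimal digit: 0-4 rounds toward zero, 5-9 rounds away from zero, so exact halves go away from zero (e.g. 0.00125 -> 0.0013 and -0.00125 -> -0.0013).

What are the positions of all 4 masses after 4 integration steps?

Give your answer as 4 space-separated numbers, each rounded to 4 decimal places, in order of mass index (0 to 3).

Step 0: x=[6.0000 12.0000 17.0000 18.0000] v=[0.0000 0.0000 0.0000 0.0000]
Step 1: x=[6.0200 11.9800 16.9200 18.0800] v=[0.2000 -0.2000 -0.8000 0.8000]
Step 2: x=[6.0592 11.9396 16.7644 18.2368] v=[0.3920 -0.4040 -1.5560 1.5680]
Step 3: x=[6.1160 11.8781 16.5418 18.4642] v=[0.5681 -0.6151 -2.2265 2.2735]
Step 4: x=[6.1881 11.7946 16.2643 18.7531] v=[0.7205 -0.8348 -2.7748 2.8890]

Answer: 6.1881 11.7946 16.2643 18.7531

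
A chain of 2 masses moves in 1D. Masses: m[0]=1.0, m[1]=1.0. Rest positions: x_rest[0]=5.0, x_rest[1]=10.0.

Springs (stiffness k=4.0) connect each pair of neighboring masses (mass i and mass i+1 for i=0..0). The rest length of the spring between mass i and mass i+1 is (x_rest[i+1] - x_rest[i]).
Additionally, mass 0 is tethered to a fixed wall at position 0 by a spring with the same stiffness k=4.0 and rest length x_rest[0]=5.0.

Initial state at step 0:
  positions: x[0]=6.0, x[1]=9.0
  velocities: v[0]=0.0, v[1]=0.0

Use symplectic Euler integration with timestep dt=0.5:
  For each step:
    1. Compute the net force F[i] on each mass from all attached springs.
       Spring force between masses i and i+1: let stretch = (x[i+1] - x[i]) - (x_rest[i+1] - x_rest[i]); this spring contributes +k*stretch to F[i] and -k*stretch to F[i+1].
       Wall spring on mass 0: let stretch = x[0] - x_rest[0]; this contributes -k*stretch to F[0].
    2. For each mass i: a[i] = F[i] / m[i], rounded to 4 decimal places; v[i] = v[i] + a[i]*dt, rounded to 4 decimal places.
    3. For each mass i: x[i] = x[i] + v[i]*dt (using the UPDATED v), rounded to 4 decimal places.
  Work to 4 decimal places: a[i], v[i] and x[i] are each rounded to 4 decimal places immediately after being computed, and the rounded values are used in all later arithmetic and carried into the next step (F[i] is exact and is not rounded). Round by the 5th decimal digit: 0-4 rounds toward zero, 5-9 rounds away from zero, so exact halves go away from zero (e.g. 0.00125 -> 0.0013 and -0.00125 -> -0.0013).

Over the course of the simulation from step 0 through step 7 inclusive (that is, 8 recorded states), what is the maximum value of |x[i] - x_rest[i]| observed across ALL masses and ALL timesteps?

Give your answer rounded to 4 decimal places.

Step 0: x=[6.0000 9.0000] v=[0.0000 0.0000]
Step 1: x=[3.0000 11.0000] v=[-6.0000 4.0000]
Step 2: x=[5.0000 10.0000] v=[4.0000 -2.0000]
Step 3: x=[7.0000 9.0000] v=[4.0000 -2.0000]
Step 4: x=[4.0000 11.0000] v=[-6.0000 4.0000]
Step 5: x=[4.0000 11.0000] v=[0.0000 0.0000]
Step 6: x=[7.0000 9.0000] v=[6.0000 -4.0000]
Step 7: x=[5.0000 10.0000] v=[-4.0000 2.0000]
Max displacement = 2.0000

Answer: 2.0000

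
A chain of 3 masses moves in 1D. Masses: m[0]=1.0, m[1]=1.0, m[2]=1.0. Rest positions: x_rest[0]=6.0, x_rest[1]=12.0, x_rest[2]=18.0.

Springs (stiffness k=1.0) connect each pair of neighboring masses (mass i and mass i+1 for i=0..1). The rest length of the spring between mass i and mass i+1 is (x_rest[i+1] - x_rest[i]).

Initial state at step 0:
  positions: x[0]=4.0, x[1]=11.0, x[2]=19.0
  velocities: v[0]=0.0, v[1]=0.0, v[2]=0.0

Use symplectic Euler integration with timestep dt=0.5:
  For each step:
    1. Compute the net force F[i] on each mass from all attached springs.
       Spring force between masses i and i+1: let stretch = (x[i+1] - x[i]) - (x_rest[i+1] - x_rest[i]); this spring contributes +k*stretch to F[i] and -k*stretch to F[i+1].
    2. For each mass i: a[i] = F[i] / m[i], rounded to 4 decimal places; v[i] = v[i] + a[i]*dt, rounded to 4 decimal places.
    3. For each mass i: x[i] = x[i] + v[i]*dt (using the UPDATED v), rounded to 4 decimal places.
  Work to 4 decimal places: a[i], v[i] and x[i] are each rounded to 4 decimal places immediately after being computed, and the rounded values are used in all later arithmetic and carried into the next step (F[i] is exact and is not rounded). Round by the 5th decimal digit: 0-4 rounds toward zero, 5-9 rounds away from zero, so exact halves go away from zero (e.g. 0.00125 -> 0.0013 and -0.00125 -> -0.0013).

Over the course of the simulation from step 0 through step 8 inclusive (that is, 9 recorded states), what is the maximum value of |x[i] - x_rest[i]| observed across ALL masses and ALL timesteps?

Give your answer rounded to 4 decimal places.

Step 0: x=[4.0000 11.0000 19.0000] v=[0.0000 0.0000 0.0000]
Step 1: x=[4.2500 11.2500 18.5000] v=[0.5000 0.5000 -1.0000]
Step 2: x=[4.7500 11.5625 17.6875] v=[1.0000 0.6250 -1.6250]
Step 3: x=[5.4532 11.7032 16.8438] v=[1.4063 0.2813 -1.6875]
Step 4: x=[6.2189 11.5665 16.2149] v=[1.5313 -0.2734 -1.2578]
Step 5: x=[6.8215 11.2550 15.9239] v=[1.2051 -0.6230 -0.5820]
Step 6: x=[7.0325 11.0024 15.9657] v=[0.4219 -0.5053 0.0836]
Step 7: x=[6.7359 10.9981 16.2667] v=[-0.5932 -0.0086 0.6020]
Step 8: x=[6.0049 11.2454 16.7506] v=[-1.4621 0.4946 0.9677]
Max displacement = 2.0761

Answer: 2.0761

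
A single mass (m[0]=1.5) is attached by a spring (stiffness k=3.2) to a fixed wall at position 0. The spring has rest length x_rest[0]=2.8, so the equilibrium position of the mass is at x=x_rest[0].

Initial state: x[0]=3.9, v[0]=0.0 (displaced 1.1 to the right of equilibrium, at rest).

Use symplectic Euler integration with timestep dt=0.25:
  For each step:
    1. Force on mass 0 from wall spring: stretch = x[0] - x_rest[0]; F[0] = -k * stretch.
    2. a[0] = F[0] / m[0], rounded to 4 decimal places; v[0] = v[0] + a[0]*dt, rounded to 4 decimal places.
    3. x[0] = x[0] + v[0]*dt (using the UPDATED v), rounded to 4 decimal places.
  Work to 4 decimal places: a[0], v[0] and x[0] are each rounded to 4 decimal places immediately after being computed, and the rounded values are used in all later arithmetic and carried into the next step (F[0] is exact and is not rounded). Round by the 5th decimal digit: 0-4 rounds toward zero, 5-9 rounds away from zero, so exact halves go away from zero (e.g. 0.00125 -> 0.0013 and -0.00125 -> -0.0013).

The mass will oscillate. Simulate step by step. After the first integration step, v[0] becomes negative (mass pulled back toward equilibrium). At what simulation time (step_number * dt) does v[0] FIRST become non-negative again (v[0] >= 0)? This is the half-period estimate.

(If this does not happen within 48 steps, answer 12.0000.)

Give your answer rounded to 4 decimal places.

Step 0: x=[3.9000] v=[0.0000]
Step 1: x=[3.7533] v=[-0.5867]
Step 2: x=[3.4795] v=[-1.0951]
Step 3: x=[3.1151] v=[-1.4575]
Step 4: x=[2.7087] v=[-1.6256]
Step 5: x=[2.3145] v=[-1.5769]
Step 6: x=[1.9850] v=[-1.3180]
Step 7: x=[1.7642] v=[-0.8833]
Step 8: x=[1.6815] v=[-0.3309]
Step 9: x=[1.7479] v=[0.2656]
First v>=0 after going negative at step 9, time=2.2500

Answer: 2.2500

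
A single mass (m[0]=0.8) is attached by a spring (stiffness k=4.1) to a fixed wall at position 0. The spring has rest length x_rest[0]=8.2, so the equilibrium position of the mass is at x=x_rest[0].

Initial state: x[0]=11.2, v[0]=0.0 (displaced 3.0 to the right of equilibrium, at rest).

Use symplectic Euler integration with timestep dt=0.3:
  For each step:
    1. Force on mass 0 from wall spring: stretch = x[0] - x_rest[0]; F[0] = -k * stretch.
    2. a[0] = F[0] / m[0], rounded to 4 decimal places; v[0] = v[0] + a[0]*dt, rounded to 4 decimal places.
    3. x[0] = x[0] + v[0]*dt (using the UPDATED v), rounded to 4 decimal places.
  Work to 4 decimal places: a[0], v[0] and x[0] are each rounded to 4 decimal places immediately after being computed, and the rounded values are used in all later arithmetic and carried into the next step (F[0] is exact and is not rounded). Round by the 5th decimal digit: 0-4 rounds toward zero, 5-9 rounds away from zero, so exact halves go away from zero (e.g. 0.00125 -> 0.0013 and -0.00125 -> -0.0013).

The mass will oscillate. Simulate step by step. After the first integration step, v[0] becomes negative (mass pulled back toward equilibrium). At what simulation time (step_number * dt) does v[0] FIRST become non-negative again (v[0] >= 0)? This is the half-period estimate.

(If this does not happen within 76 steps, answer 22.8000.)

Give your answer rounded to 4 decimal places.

Answer: 1.5000

Derivation:
Step 0: x=[11.2000] v=[0.0000]
Step 1: x=[9.8163] v=[-4.6125]
Step 2: x=[7.6870] v=[-7.0976]
Step 3: x=[5.7943] v=[-6.3089]
Step 4: x=[5.0113] v=[-2.6101]
Step 5: x=[5.6991] v=[2.2925]
First v>=0 after going negative at step 5, time=1.5000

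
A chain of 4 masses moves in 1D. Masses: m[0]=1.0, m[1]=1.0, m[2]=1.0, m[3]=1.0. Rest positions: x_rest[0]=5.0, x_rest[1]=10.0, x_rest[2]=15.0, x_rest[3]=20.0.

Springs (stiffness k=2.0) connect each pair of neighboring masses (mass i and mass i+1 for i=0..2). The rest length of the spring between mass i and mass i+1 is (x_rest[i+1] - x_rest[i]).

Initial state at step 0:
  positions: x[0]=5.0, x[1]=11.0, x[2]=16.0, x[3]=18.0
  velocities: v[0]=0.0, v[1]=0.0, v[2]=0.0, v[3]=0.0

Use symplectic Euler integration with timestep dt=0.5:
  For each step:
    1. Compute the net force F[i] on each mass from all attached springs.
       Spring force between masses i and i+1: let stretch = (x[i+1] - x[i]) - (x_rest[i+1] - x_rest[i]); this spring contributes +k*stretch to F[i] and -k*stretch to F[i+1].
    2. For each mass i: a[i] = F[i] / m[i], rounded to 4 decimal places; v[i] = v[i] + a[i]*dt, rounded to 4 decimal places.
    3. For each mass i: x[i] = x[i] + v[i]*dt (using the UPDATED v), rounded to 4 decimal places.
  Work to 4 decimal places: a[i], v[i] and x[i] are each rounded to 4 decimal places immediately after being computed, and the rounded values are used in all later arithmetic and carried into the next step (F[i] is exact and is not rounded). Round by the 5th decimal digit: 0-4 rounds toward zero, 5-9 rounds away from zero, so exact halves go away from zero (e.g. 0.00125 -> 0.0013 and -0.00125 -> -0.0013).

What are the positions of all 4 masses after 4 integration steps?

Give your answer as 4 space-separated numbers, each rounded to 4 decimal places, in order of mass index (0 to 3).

Step 0: x=[5.0000 11.0000 16.0000 18.0000] v=[0.0000 0.0000 0.0000 0.0000]
Step 1: x=[5.5000 10.5000 14.5000 19.5000] v=[1.0000 -1.0000 -3.0000 3.0000]
Step 2: x=[6.0000 9.5000 13.5000 21.0000] v=[1.0000 -2.0000 -2.0000 3.0000]
Step 3: x=[5.7500 8.7500 14.2500 21.2500] v=[-0.5000 -1.5000 1.5000 0.5000]
Step 4: x=[4.5000 9.2500 15.7500 20.5000] v=[-2.5000 1.0000 3.0000 -1.5000]

Answer: 4.5000 9.2500 15.7500 20.5000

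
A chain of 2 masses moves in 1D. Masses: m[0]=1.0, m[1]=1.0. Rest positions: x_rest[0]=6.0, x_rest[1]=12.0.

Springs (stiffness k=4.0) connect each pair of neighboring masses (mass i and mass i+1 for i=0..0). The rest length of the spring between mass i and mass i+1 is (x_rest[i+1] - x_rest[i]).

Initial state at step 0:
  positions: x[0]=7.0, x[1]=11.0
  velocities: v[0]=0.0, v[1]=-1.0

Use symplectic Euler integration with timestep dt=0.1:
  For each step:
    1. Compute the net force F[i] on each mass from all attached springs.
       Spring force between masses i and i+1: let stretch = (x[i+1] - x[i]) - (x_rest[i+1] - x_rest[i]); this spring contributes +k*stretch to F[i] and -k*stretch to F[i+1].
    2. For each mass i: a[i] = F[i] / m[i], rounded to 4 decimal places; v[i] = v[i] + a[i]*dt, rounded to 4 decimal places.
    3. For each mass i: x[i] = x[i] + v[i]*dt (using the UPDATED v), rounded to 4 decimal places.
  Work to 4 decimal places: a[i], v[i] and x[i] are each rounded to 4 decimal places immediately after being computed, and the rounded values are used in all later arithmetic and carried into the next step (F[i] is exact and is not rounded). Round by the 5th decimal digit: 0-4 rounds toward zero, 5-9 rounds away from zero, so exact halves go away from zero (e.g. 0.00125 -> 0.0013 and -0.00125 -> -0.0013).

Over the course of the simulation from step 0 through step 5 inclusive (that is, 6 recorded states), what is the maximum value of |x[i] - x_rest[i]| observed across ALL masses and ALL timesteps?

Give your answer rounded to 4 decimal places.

Step 0: x=[7.0000 11.0000] v=[0.0000 -1.0000]
Step 1: x=[6.9200 10.9800] v=[-0.8000 -0.2000]
Step 2: x=[6.7624 11.0376] v=[-1.5760 0.5760]
Step 3: x=[6.5358 11.1642] v=[-2.2659 1.2659]
Step 4: x=[6.2544 11.3457] v=[-2.8145 1.8145]
Step 5: x=[5.9366 11.5635] v=[-3.1780 2.1780]
Max displacement = 1.0200

Answer: 1.0200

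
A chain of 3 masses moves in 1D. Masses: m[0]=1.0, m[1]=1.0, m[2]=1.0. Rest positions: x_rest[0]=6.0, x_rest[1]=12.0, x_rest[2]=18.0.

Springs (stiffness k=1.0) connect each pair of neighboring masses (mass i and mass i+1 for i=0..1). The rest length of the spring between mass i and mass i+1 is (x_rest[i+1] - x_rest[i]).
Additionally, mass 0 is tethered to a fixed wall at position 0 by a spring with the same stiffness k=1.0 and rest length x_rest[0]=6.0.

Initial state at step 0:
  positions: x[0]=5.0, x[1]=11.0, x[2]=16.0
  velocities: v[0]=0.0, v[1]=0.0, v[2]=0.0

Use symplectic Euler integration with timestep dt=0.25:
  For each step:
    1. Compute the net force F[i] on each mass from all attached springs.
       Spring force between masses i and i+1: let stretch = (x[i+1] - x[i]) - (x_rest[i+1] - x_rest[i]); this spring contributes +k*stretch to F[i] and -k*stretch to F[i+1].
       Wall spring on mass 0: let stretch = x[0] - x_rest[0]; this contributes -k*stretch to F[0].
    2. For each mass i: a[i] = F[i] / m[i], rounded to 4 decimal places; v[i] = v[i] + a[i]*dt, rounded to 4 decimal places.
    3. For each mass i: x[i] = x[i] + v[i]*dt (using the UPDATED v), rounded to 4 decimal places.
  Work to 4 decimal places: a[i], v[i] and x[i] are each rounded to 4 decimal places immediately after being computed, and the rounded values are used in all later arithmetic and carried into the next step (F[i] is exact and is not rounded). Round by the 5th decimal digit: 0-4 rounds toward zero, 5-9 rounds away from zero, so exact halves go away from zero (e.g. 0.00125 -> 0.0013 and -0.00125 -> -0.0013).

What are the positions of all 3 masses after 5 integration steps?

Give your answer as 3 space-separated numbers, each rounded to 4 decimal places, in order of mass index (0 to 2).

Answer: 5.5913 10.5262 16.7026

Derivation:
Step 0: x=[5.0000 11.0000 16.0000] v=[0.0000 0.0000 0.0000]
Step 1: x=[5.0625 10.9375 16.0625] v=[0.2500 -0.2500 0.2500]
Step 2: x=[5.1758 10.8281 16.1797] v=[0.4531 -0.4375 0.4688]
Step 3: x=[5.3189 10.6999 16.3374] v=[0.5722 -0.5127 0.6309]
Step 4: x=[5.4658 10.5878 16.5178] v=[0.5877 -0.4486 0.7215]
Step 5: x=[5.5913 10.5262 16.7026] v=[0.5018 -0.2466 0.7390]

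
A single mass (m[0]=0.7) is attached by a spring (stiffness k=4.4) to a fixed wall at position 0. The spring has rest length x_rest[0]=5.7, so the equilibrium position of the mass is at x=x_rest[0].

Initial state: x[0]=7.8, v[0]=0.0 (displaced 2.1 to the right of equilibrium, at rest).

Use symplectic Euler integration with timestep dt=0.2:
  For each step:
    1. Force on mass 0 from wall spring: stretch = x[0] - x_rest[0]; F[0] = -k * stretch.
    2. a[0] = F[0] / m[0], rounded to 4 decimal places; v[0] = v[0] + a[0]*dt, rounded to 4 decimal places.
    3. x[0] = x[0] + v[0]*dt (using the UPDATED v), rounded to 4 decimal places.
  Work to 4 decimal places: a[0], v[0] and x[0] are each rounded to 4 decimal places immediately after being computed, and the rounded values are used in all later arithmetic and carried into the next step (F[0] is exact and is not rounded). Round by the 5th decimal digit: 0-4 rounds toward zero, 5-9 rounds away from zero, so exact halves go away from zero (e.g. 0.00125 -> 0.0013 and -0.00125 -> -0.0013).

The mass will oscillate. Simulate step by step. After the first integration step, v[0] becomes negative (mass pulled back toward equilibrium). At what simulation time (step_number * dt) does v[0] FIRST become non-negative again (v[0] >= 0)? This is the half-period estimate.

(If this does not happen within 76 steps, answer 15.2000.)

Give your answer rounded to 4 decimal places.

Answer: 1.4000

Derivation:
Step 0: x=[7.8000] v=[0.0000]
Step 1: x=[7.2720] v=[-2.6400]
Step 2: x=[6.3488] v=[-4.6162]
Step 3: x=[5.2624] v=[-5.4318]
Step 4: x=[4.2861] v=[-4.8817]
Step 5: x=[3.6653] v=[-3.1042]
Step 6: x=[3.5560] v=[-0.5463]
Step 7: x=[3.9858] v=[2.1490]
First v>=0 after going negative at step 7, time=1.4000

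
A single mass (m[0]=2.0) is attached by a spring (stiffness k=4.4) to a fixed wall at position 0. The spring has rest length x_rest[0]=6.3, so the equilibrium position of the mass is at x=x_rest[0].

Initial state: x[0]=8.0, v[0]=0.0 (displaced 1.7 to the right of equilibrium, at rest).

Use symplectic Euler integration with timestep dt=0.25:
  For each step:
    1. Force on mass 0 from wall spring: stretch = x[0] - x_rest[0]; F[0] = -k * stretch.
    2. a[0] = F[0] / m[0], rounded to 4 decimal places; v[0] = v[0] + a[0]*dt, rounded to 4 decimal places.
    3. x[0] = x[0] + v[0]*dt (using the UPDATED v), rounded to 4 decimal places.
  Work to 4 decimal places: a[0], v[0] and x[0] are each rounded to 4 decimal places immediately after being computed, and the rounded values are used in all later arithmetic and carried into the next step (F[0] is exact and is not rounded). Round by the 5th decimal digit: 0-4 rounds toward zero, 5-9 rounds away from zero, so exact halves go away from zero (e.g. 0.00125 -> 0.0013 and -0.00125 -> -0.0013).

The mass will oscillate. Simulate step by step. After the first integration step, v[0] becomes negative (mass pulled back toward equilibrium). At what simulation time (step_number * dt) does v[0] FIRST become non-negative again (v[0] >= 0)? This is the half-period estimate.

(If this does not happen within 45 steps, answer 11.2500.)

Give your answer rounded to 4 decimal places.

Answer: 2.2500

Derivation:
Step 0: x=[8.0000] v=[0.0000]
Step 1: x=[7.7663] v=[-0.9350]
Step 2: x=[7.3309] v=[-1.7415]
Step 3: x=[6.7538] v=[-2.3085]
Step 4: x=[6.1143] v=[-2.5581]
Step 5: x=[5.5003] v=[-2.4560]
Step 6: x=[4.9963] v=[-2.0162]
Step 7: x=[4.6715] v=[-1.2992]
Step 8: x=[4.5706] v=[-0.4035]
Step 9: x=[4.7075] v=[0.5477]
First v>=0 after going negative at step 9, time=2.2500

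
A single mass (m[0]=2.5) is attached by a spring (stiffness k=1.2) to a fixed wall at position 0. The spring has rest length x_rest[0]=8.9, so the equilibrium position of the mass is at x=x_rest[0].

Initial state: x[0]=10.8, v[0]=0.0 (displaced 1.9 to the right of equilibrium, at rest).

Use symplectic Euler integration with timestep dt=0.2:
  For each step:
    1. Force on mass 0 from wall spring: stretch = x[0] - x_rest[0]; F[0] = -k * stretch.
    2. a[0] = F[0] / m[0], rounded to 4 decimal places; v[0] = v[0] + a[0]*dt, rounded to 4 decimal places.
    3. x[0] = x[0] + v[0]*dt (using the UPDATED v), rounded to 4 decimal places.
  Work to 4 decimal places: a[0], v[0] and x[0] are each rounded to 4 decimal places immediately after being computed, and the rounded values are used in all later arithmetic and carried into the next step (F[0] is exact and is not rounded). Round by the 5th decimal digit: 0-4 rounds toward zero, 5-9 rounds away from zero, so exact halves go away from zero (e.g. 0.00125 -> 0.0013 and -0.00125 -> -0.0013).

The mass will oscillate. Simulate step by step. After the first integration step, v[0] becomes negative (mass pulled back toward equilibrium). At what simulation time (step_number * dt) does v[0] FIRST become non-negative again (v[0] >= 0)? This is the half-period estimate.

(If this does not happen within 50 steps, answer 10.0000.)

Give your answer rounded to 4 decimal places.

Step 0: x=[10.8000] v=[0.0000]
Step 1: x=[10.7635] v=[-0.1824]
Step 2: x=[10.6912] v=[-0.3613]
Step 3: x=[10.5845] v=[-0.5333]
Step 4: x=[10.4455] v=[-0.6950]
Step 5: x=[10.2768] v=[-0.8434]
Step 6: x=[10.0817] v=[-0.9756]
Step 7: x=[9.8639] v=[-1.0890]
Step 8: x=[9.6276] v=[-1.1815]
Step 9: x=[9.3773] v=[-1.2513]
Step 10: x=[9.1179] v=[-1.2971]
Step 11: x=[8.8543] v=[-1.3180]
Step 12: x=[8.5916] v=[-1.3136]
Step 13: x=[8.3348] v=[-1.2840]
Step 14: x=[8.0889] v=[-1.2297]
Step 15: x=[7.8585] v=[-1.1518]
Step 16: x=[7.6481] v=[-1.0518]
Step 17: x=[7.4618] v=[-0.9316]
Step 18: x=[7.3031] v=[-0.7935]
Step 19: x=[7.1751] v=[-0.6402]
Step 20: x=[7.0802] v=[-0.4746]
Step 21: x=[7.0202] v=[-0.2999]
Step 22: x=[6.9963] v=[-0.1194]
Step 23: x=[7.0090] v=[0.0634]
First v>=0 after going negative at step 23, time=4.6000

Answer: 4.6000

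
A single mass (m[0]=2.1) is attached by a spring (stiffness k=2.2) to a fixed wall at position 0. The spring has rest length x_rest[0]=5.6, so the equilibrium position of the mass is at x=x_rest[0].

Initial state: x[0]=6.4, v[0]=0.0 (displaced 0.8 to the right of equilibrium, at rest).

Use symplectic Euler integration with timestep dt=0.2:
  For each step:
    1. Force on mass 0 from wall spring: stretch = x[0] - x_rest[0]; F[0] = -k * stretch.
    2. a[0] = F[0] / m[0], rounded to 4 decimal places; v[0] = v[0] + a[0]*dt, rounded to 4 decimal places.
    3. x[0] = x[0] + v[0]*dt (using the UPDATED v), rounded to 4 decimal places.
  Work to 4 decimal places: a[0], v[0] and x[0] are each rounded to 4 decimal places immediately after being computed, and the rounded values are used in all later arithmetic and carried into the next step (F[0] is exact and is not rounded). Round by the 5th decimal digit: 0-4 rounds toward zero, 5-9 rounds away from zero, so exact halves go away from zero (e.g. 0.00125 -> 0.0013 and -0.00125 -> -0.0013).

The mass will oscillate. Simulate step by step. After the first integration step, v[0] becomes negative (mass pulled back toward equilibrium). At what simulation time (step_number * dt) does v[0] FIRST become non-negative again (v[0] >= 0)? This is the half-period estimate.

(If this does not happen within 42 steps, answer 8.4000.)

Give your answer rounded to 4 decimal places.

Answer: 3.2000

Derivation:
Step 0: x=[6.4000] v=[0.0000]
Step 1: x=[6.3665] v=[-0.1676]
Step 2: x=[6.3009] v=[-0.3282]
Step 3: x=[6.2059] v=[-0.4751]
Step 4: x=[6.0855] v=[-0.6021]
Step 5: x=[5.9447] v=[-0.7038]
Step 6: x=[5.7895] v=[-0.7760]
Step 7: x=[5.6264] v=[-0.8157]
Step 8: x=[5.4622] v=[-0.8212]
Step 9: x=[5.3037] v=[-0.7923]
Step 10: x=[5.1577] v=[-0.7302]
Step 11: x=[5.0302] v=[-0.6375]
Step 12: x=[4.9266] v=[-0.5181]
Step 13: x=[4.8512] v=[-0.3770]
Step 14: x=[4.8072] v=[-0.2201]
Step 15: x=[4.7964] v=[-0.0540]
Step 16: x=[4.8193] v=[0.1144]
First v>=0 after going negative at step 16, time=3.2000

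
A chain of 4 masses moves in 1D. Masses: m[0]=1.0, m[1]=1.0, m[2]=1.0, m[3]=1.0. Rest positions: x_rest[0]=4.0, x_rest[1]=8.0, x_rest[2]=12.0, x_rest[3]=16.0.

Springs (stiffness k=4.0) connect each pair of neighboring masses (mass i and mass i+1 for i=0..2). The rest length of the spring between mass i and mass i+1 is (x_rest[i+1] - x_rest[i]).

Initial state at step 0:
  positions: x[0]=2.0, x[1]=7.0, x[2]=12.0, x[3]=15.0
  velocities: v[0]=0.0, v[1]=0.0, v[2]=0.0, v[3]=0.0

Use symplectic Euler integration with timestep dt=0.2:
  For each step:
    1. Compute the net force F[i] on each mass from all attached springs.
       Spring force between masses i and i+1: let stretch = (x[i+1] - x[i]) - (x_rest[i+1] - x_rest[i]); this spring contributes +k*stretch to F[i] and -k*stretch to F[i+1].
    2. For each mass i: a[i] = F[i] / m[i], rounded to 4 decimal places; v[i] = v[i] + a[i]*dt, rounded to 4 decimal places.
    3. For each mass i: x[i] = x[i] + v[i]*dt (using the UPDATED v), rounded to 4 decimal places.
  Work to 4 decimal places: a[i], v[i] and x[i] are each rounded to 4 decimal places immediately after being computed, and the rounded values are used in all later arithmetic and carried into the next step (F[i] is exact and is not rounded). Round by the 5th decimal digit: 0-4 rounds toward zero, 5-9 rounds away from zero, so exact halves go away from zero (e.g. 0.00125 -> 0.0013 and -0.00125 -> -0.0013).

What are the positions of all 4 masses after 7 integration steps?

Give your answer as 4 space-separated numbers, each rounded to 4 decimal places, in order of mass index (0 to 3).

Answer: 3.7092 6.7400 10.8435 14.7074

Derivation:
Step 0: x=[2.0000 7.0000 12.0000 15.0000] v=[0.0000 0.0000 0.0000 0.0000]
Step 1: x=[2.1600 7.0000 11.6800 15.1600] v=[0.8000 0.0000 -1.6000 0.8000]
Step 2: x=[2.4544 6.9744 11.1680 15.4032] v=[1.4720 -0.1280 -2.5600 1.2160]
Step 3: x=[2.8320 6.8966 10.6627 15.6088] v=[1.8880 -0.3891 -2.5267 1.0278]
Step 4: x=[3.2199 6.7710 10.3462 15.6630] v=[1.9397 -0.6279 -1.5827 0.2709]
Step 5: x=[3.5360 6.6493 10.3083 15.5065] v=[1.5806 -0.6086 -0.1894 -0.7825]
Step 6: x=[3.7102 6.6149 10.5167 15.1583] v=[0.8712 -0.1720 1.0420 -1.7411]
Step 7: x=[3.7092 6.7400 10.8435 14.7074] v=[-0.0050 0.6257 1.6338 -2.2544]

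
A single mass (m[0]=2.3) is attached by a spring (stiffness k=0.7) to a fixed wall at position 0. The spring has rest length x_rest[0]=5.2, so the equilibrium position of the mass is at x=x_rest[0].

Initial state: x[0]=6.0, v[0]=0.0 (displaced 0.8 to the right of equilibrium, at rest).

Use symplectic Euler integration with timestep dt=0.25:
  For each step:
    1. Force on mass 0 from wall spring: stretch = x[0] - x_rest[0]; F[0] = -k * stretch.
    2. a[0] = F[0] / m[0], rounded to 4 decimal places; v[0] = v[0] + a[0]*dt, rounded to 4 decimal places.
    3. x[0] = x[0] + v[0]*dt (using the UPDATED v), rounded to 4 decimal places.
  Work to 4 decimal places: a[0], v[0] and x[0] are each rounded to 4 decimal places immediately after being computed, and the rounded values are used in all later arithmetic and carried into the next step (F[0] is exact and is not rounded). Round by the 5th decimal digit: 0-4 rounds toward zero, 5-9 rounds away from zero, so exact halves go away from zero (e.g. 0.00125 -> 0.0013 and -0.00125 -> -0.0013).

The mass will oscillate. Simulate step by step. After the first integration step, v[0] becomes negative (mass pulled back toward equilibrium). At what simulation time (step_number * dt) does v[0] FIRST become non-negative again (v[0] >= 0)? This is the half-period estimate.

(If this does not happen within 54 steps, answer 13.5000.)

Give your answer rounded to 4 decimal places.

Step 0: x=[6.0000] v=[0.0000]
Step 1: x=[5.9848] v=[-0.0609]
Step 2: x=[5.9547] v=[-0.1206]
Step 3: x=[5.9102] v=[-0.1780]
Step 4: x=[5.8522] v=[-0.2320]
Step 5: x=[5.7818] v=[-0.2816]
Step 6: x=[5.7003] v=[-0.3259]
Step 7: x=[5.6093] v=[-0.3640]
Step 8: x=[5.5105] v=[-0.3952]
Step 9: x=[5.4058] v=[-0.4188]
Step 10: x=[5.2972] v=[-0.4345]
Step 11: x=[5.1867] v=[-0.4419]
Step 12: x=[5.0765] v=[-0.4409]
Step 13: x=[4.9686] v=[-0.4315]
Step 14: x=[4.8651] v=[-0.4139]
Step 15: x=[4.7680] v=[-0.3884]
Step 16: x=[4.6791] v=[-0.3555]
Step 17: x=[4.6001] v=[-0.3159]
Step 18: x=[4.5325] v=[-0.2703]
Step 19: x=[4.4776] v=[-0.2195]
Step 20: x=[4.4365] v=[-0.1645]
Step 21: x=[4.4099] v=[-0.1064]
Step 22: x=[4.3983] v=[-0.0463]
Step 23: x=[4.4020] v=[0.0147]
First v>=0 after going negative at step 23, time=5.7500

Answer: 5.7500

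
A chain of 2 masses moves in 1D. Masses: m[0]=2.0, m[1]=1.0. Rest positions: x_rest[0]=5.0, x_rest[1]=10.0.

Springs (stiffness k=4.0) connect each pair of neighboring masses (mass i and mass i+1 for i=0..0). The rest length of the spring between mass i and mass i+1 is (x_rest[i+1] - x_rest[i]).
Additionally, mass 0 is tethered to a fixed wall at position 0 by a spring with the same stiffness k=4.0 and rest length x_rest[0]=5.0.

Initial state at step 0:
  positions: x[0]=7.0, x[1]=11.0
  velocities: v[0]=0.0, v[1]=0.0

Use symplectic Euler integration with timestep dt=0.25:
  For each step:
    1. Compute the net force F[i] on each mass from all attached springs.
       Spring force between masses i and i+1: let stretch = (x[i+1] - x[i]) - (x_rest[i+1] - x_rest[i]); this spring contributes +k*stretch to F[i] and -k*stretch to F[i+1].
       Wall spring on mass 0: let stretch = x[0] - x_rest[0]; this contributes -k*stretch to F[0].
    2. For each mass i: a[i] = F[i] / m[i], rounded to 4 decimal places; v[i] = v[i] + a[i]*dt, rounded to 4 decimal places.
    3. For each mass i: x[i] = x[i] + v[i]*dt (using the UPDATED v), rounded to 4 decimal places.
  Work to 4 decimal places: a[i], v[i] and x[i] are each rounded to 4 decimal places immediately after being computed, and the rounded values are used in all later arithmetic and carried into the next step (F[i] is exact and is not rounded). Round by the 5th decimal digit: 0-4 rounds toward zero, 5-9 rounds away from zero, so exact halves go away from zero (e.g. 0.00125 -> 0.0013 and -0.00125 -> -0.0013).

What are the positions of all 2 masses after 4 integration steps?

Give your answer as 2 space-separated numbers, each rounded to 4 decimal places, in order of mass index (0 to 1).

Answer: 4.7910 11.6182

Derivation:
Step 0: x=[7.0000 11.0000] v=[0.0000 0.0000]
Step 1: x=[6.6250 11.2500] v=[-1.5000 1.0000]
Step 2: x=[6.0000 11.5938] v=[-2.5000 1.3750]
Step 3: x=[5.3242 11.7891] v=[-2.7031 0.7812]
Step 4: x=[4.7910 11.6182] v=[-2.1328 -0.6837]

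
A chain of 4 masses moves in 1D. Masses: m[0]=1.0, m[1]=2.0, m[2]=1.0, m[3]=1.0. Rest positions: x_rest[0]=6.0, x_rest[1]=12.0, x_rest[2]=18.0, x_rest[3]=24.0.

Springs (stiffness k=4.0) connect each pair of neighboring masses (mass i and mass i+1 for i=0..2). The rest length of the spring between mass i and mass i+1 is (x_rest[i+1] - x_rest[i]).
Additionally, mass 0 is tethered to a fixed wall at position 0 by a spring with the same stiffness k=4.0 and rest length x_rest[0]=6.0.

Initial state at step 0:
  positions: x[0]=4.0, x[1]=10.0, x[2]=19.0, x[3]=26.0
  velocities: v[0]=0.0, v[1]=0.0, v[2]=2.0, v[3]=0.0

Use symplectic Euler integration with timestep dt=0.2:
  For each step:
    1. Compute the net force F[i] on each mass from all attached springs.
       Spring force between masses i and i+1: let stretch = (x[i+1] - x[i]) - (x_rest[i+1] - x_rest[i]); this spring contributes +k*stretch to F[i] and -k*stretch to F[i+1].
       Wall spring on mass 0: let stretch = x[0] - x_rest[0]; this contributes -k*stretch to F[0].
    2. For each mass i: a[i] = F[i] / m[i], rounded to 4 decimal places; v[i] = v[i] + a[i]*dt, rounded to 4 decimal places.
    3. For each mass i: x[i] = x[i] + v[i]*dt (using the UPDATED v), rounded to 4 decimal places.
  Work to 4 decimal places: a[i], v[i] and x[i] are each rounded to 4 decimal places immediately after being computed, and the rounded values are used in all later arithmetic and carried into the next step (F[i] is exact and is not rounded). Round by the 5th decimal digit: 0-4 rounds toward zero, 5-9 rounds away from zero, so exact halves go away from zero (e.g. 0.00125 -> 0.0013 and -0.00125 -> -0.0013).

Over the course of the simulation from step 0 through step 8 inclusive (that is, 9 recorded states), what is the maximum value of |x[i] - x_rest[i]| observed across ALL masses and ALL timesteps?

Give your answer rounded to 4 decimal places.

Answer: 2.2970

Derivation:
Step 0: x=[4.0000 10.0000 19.0000 26.0000] v=[0.0000 0.0000 2.0000 0.0000]
Step 1: x=[4.3200 10.2400 19.0800 25.8400] v=[1.6000 1.2000 0.4000 -0.8000]
Step 2: x=[4.8960 10.7136 18.8272 25.5584] v=[2.8800 2.3680 -1.2640 -1.4080]
Step 3: x=[5.6195 11.3709 18.3532 25.1598] v=[3.6173 3.2864 -2.3699 -1.9930]
Step 4: x=[6.3641 12.1267 17.8511 24.6321] v=[3.7228 3.7788 -2.5105 -2.6383]
Step 5: x=[7.0124 12.8794 17.5181 23.9795] v=[3.2416 3.7635 -1.6652 -3.2631]
Step 6: x=[7.4775 13.5338 17.4767 23.2531] v=[2.3253 3.2722 -0.2070 -3.6322]
Step 7: x=[7.7152 14.0192 17.7287 22.5624] v=[1.1883 2.4268 1.2598 -3.4533]
Step 8: x=[7.7271 14.2970 18.1605 22.0583] v=[0.0593 1.3890 2.1592 -2.5203]
Max displacement = 2.2970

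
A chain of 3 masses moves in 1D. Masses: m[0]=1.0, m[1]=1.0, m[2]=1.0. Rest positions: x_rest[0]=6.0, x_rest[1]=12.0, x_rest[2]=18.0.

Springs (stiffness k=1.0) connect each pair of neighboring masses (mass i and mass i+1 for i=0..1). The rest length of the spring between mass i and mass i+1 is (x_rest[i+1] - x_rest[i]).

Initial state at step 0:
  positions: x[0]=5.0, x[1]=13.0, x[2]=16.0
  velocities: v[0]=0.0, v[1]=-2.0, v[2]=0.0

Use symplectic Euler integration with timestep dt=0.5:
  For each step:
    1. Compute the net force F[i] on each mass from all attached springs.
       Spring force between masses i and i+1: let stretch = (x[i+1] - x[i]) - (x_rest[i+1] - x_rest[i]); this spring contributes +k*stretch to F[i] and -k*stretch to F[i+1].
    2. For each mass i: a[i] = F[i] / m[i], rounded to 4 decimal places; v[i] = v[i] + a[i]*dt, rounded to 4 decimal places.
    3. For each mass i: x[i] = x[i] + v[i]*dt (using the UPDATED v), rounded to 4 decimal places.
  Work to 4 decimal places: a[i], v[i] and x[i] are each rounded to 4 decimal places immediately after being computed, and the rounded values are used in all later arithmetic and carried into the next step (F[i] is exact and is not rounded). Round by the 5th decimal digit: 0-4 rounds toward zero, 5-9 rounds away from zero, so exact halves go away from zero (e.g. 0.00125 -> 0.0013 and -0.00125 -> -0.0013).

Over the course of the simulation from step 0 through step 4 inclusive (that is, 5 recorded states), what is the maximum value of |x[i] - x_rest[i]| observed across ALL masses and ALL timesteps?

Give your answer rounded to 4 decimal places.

Answer: 3.8906

Derivation:
Step 0: x=[5.0000 13.0000 16.0000] v=[0.0000 -2.0000 0.0000]
Step 1: x=[5.5000 10.7500 16.7500] v=[1.0000 -4.5000 1.5000]
Step 2: x=[5.8125 8.6875 17.5000] v=[0.6250 -4.1250 1.5000]
Step 3: x=[5.3438 8.1094 17.5469] v=[-0.9375 -1.1563 0.0938]
Step 4: x=[4.0665 9.1993 16.7344] v=[-2.5547 2.1797 -1.6250]
Max displacement = 3.8906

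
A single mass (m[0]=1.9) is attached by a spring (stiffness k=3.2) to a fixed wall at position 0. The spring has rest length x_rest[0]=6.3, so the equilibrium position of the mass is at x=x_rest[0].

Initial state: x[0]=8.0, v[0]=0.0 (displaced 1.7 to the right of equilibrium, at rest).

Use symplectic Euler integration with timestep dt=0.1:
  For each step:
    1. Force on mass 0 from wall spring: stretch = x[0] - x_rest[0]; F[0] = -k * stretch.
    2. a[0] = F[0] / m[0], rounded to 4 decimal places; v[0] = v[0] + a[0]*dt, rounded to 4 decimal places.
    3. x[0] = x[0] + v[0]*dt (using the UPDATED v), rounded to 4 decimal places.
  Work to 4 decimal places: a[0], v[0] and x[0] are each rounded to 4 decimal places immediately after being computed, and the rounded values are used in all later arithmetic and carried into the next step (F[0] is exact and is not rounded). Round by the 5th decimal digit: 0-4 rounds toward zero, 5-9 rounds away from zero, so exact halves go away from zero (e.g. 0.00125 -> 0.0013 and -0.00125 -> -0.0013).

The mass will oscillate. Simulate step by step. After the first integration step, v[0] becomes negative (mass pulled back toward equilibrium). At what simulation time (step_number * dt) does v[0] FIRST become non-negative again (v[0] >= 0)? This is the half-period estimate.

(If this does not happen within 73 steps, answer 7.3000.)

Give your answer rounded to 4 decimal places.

Answer: 2.5000

Derivation:
Step 0: x=[8.0000] v=[0.0000]
Step 1: x=[7.9714] v=[-0.2863]
Step 2: x=[7.9146] v=[-0.5678]
Step 3: x=[7.8306] v=[-0.8397]
Step 4: x=[7.7209] v=[-1.0975]
Step 5: x=[7.5872] v=[-1.3368]
Step 6: x=[7.4318] v=[-1.5536]
Step 7: x=[7.2574] v=[-1.7442]
Step 8: x=[7.0669] v=[-1.9055]
Step 9: x=[6.8634] v=[-2.0347]
Step 10: x=[6.6504] v=[-2.1296]
Step 11: x=[6.4315] v=[-2.1886]
Step 12: x=[6.2104] v=[-2.2108]
Step 13: x=[5.9908] v=[-2.1957]
Step 14: x=[5.7764] v=[-2.1436]
Step 15: x=[5.5709] v=[-2.0554]
Step 16: x=[5.3776] v=[-1.9326]
Step 17: x=[5.1999] v=[-1.7773]
Step 18: x=[5.0407] v=[-1.5920]
Step 19: x=[4.9027] v=[-1.3799]
Step 20: x=[4.7882] v=[-1.1446]
Step 21: x=[4.6992] v=[-0.8900]
Step 22: x=[4.6372] v=[-0.6204]
Step 23: x=[4.6032] v=[-0.3404]
Step 24: x=[4.5977] v=[-0.0546]
Step 25: x=[4.6209] v=[0.2321]
First v>=0 after going negative at step 25, time=2.5000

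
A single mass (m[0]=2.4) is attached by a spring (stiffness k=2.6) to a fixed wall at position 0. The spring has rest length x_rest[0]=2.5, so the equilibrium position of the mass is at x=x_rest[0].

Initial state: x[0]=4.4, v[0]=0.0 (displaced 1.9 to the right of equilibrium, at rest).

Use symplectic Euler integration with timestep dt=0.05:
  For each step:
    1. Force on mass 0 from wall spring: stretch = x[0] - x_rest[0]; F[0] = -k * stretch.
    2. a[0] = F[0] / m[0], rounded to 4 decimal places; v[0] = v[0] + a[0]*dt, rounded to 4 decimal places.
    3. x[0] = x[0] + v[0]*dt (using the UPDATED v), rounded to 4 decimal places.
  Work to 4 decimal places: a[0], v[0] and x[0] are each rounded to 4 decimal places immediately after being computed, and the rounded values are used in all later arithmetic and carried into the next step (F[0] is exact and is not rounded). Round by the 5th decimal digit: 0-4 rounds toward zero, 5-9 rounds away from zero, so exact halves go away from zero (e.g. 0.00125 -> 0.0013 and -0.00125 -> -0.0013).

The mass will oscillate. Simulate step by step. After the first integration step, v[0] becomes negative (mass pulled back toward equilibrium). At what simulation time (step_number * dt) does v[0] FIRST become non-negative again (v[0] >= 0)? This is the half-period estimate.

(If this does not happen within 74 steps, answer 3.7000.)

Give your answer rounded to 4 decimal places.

Answer: 3.0500

Derivation:
Step 0: x=[4.4000] v=[0.0000]
Step 1: x=[4.3949] v=[-0.1029]
Step 2: x=[4.3846] v=[-0.2055]
Step 3: x=[4.3692] v=[-0.3076]
Step 4: x=[4.3488] v=[-0.4089]
Step 5: x=[4.3234] v=[-0.5090]
Step 6: x=[4.2930] v=[-0.6078]
Step 7: x=[4.2578] v=[-0.7049]
Step 8: x=[4.2178] v=[-0.8001]
Step 9: x=[4.1731] v=[-0.8932]
Step 10: x=[4.1239] v=[-0.9838]
Step 11: x=[4.0703] v=[-1.0718]
Step 12: x=[4.0125] v=[-1.1569]
Step 13: x=[3.9506] v=[-1.2388]
Step 14: x=[3.8847] v=[-1.3174]
Step 15: x=[3.8151] v=[-1.3924]
Step 16: x=[3.7419] v=[-1.4636]
Step 17: x=[3.6654] v=[-1.5309]
Step 18: x=[3.5857] v=[-1.5940]
Step 19: x=[3.5031] v=[-1.6528]
Step 20: x=[3.4177] v=[-1.7071]
Step 21: x=[3.3299] v=[-1.7568]
Step 22: x=[3.2398] v=[-1.8018]
Step 23: x=[3.1477] v=[-1.8419]
Step 24: x=[3.0539] v=[-1.8770]
Step 25: x=[2.9586] v=[-1.9070]
Step 26: x=[2.8620] v=[-1.9318]
Step 27: x=[2.7644] v=[-1.9514]
Step 28: x=[2.6661] v=[-1.9657]
Step 29: x=[2.5674] v=[-1.9747]
Step 30: x=[2.4685] v=[-1.9784]
Step 31: x=[2.3697] v=[-1.9767]
Step 32: x=[2.2712] v=[-1.9696]
Step 33: x=[2.1733] v=[-1.9572]
Step 34: x=[2.0763] v=[-1.9395]
Step 35: x=[1.9805] v=[-1.9166]
Step 36: x=[1.8861] v=[-1.8885]
Step 37: x=[1.7933] v=[-1.8552]
Step 38: x=[1.7025] v=[-1.8169]
Step 39: x=[1.6138] v=[-1.7737]
Step 40: x=[1.5275] v=[-1.7257]
Step 41: x=[1.4439] v=[-1.6730]
Step 42: x=[1.3631] v=[-1.6158]
Step 43: x=[1.2854] v=[-1.5542]
Step 44: x=[1.2110] v=[-1.4884]
Step 45: x=[1.1401] v=[-1.4186]
Step 46: x=[1.0729] v=[-1.3449]
Step 47: x=[1.0095] v=[-1.2676]
Step 48: x=[0.9502] v=[-1.1869]
Step 49: x=[0.8951] v=[-1.1030]
Step 50: x=[0.8443] v=[-1.0161]
Step 51: x=[0.7980] v=[-0.9264]
Step 52: x=[0.7563] v=[-0.8342]
Step 53: x=[0.7193] v=[-0.7398]
Step 54: x=[0.6871] v=[-0.6433]
Step 55: x=[0.6598] v=[-0.5451]
Step 56: x=[0.6375] v=[-0.4454]
Step 57: x=[0.6203] v=[-0.3445]
Step 58: x=[0.6082] v=[-0.2427]
Step 59: x=[0.6012] v=[-0.1402]
Step 60: x=[0.5993] v=[-0.0374]
Step 61: x=[0.6026] v=[0.0656]
First v>=0 after going negative at step 61, time=3.0500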